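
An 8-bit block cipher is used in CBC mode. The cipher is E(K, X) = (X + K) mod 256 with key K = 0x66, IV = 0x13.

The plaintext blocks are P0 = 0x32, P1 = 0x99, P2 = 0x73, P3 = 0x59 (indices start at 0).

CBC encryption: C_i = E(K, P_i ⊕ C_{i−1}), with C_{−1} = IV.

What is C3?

C3 = 0x6A

C0: P0 ⊕ 0x13 = 0x21; E(K, 0x21) = 0x87.
C1: P1 ⊕ 0x87 = 0x1E; E(K, 0x1E) = 0x84.
C2: P2 ⊕ 0x84 = 0xF7; E(K, 0xF7) = 0x5D.
C3: P3 ⊕ 0x5D = 0x04; E(K, 0x04) = 0x6A.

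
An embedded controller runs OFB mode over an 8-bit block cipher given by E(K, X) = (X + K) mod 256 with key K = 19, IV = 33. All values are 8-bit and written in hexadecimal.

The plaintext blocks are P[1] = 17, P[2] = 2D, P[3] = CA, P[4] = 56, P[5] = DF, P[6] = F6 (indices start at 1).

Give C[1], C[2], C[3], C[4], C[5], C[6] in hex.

OFB encryption: S_i = E(K, S_{i−1}) with S_{0} = IV; C_i = P_i ⊕ S_i.
C[1]: S = E(K, 33) = 4C; 17 ⊕ 4C = 5B.
C[2]: S = E(K, 4C) = 65; 2D ⊕ 65 = 48.
C[3]: S = E(K, 65) = 7E; CA ⊕ 7E = B4.
C[4]: S = E(K, 7E) = 97; 56 ⊕ 97 = C1.
C[5]: S = E(K, 97) = B0; DF ⊕ B0 = 6F.
C[6]: S = E(K, B0) = C9; F6 ⊕ C9 = 3F.

C[1] = 5B, C[2] = 48, C[3] = B4, C[4] = C1, C[5] = 6F, C[6] = 3F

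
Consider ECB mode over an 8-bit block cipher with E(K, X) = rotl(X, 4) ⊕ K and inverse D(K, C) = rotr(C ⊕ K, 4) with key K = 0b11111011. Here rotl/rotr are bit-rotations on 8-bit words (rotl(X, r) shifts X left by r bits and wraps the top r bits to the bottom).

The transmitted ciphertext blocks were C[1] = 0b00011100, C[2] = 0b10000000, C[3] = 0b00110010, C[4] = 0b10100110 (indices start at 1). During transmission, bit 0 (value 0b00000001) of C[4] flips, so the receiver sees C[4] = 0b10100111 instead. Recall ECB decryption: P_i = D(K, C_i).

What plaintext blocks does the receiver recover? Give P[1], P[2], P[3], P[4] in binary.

P[1] = 0b01111110, P[2] = 0b10110111, P[3] = 0b10011100, P[4] = 0b11000101

Only C[4] changed, to 0b10100111. In ECB, a change in C_i affects only P_i. Decrypting the received ciphertext:
P[1]: D(K, 0b00011100) = 0b01111110.
P[2]: D(K, 0b10000000) = 0b10110111.
P[3]: D(K, 0b00110010) = 0b10011100.
P[4]: D(K, 0b10100111) = 0b11000101.
Blocks that differ from the original plaintext: P[4].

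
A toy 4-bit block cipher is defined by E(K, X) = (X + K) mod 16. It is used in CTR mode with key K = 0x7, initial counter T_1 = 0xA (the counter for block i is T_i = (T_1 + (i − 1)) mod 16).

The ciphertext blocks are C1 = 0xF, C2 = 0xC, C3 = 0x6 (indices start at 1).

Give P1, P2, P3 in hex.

P1 = 0xE, P2 = 0xE, P3 = 0x5

CTR decryption: S_i = E(K, T_i) where T_i is the counter for block i; P_i = C_i ⊕ S_i.
P1: T = 0xA, S = E(K, T) = 0x1; 0xF ⊕ 0x1 = 0xE.
P2: T = 0xB, S = E(K, T) = 0x2; 0xC ⊕ 0x2 = 0xE.
P3: T = 0xC, S = E(K, T) = 0x3; 0x6 ⊕ 0x3 = 0x5.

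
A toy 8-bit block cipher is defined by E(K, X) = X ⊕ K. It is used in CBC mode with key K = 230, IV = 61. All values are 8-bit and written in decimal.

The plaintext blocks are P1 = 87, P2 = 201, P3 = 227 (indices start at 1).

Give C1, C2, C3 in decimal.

CBC encryption: C_i = E(K, P_i ⊕ C_{i−1}), with C_{0} = IV.
C1: P1 ⊕ 61 = 106; E(K, 106) = 140.
C2: P2 ⊕ 140 = 69; E(K, 69) = 163.
C3: P3 ⊕ 163 = 64; E(K, 64) = 166.

C1 = 140, C2 = 163, C3 = 166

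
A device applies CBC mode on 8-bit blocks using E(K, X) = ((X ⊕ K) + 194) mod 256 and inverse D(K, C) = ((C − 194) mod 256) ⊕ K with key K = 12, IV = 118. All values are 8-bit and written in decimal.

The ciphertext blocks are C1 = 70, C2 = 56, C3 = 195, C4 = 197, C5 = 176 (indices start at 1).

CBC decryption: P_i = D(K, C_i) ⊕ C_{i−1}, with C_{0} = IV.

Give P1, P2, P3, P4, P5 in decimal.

P1: D(K, 70) = 136; 136 ⊕ 118 = 254.
P2: D(K, 56) = 122; 122 ⊕ 70 = 60.
P3: D(K, 195) = 13; 13 ⊕ 56 = 53.
P4: D(K, 197) = 15; 15 ⊕ 195 = 204.
P5: D(K, 176) = 226; 226 ⊕ 197 = 39.

P1 = 254, P2 = 60, P3 = 53, P4 = 204, P5 = 39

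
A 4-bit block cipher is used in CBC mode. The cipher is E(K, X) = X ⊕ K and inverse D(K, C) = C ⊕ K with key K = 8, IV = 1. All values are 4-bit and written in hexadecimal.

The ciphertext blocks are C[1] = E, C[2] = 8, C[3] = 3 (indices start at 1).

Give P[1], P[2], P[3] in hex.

CBC decryption: P_i = D(K, C_i) ⊕ C_{i−1}, with C_{0} = IV.
P[1]: D(K, E) = 6; 6 ⊕ 1 = 7.
P[2]: D(K, 8) = 0; 0 ⊕ E = E.
P[3]: D(K, 3) = B; B ⊕ 8 = 3.

P[1] = 7, P[2] = E, P[3] = 3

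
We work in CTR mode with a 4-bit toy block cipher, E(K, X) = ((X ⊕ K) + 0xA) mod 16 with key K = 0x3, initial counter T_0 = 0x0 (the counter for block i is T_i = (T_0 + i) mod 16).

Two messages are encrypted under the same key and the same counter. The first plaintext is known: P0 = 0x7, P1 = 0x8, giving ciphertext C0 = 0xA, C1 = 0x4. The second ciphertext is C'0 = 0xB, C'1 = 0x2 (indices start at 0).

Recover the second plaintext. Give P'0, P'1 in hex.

In CTR with a reused counter, both messages share the same keystream S_i, so C_i ⊕ C'_i = P_i ⊕ P'_i and thus P'_i = P_i ⊕ C_i ⊕ C'_i.
P'0: 0x7 ⊕ 0xA ⊕ 0xB = 0x6.
P'1: 0x8 ⊕ 0x4 ⊕ 0x2 = 0xE.

P'0 = 0x6, P'1 = 0xE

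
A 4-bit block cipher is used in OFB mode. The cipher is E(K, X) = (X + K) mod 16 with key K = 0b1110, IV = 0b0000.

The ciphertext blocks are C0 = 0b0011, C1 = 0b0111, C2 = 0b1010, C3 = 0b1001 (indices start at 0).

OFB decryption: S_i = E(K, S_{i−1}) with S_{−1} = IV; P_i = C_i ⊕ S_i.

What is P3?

P3 = 0b0001

P0: S = E(K, 0b0000) = 0b1110; 0b0011 ⊕ 0b1110 = 0b1101.
P1: S = E(K, 0b1110) = 0b1100; 0b0111 ⊕ 0b1100 = 0b1011.
P2: S = E(K, 0b1100) = 0b1010; 0b1010 ⊕ 0b1010 = 0b0000.
P3: S = E(K, 0b1010) = 0b1000; 0b1001 ⊕ 0b1000 = 0b0001.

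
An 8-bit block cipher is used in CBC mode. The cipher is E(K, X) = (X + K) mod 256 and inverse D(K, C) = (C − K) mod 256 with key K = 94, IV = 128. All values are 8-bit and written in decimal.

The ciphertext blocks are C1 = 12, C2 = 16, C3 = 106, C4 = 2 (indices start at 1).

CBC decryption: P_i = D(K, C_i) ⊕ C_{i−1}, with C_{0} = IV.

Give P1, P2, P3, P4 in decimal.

P1: D(K, 12) = 174; 174 ⊕ 128 = 46.
P2: D(K, 16) = 178; 178 ⊕ 12 = 190.
P3: D(K, 106) = 12; 12 ⊕ 16 = 28.
P4: D(K, 2) = 164; 164 ⊕ 106 = 206.

P1 = 46, P2 = 190, P3 = 28, P4 = 206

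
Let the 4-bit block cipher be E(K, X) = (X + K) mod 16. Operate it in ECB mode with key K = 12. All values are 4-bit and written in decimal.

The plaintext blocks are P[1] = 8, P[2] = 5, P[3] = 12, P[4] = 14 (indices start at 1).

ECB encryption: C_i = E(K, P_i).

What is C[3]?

C[3]: E(K, 12) = 8.

C[3] = 8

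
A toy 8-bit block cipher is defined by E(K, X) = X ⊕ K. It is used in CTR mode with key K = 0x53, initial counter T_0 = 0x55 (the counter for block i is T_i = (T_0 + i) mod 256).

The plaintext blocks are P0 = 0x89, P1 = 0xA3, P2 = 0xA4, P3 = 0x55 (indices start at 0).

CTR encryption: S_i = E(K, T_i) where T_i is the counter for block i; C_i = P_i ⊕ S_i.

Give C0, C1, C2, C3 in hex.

C0 = 0x8F, C1 = 0xA6, C2 = 0xA0, C3 = 0x5E

C0: T = 0x55, S = E(K, T) = 0x06; 0x89 ⊕ 0x06 = 0x8F.
C1: T = 0x56, S = E(K, T) = 0x05; 0xA3 ⊕ 0x05 = 0xA6.
C2: T = 0x57, S = E(K, T) = 0x04; 0xA4 ⊕ 0x04 = 0xA0.
C3: T = 0x58, S = E(K, T) = 0x0B; 0x55 ⊕ 0x0B = 0x5E.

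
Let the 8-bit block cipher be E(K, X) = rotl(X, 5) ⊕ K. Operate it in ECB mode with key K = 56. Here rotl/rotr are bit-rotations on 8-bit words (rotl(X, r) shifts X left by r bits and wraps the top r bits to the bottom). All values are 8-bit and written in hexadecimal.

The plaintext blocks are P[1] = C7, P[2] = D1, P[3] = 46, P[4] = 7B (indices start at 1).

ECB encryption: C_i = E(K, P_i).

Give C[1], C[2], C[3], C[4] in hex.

C[1]: E(K, C7) = AE.
C[2]: E(K, D1) = 6C.
C[3]: E(K, 46) = 9E.
C[4]: E(K, 7B) = 39.

C[1] = AE, C[2] = 6C, C[3] = 9E, C[4] = 39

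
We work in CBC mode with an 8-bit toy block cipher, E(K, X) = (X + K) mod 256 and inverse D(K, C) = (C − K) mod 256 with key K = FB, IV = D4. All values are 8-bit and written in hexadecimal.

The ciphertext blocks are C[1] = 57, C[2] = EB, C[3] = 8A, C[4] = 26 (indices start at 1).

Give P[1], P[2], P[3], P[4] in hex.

P[1] = 88, P[2] = A7, P[3] = 64, P[4] = A1

CBC decryption: P_i = D(K, C_i) ⊕ C_{i−1}, with C_{0} = IV.
P[1]: D(K, 57) = 5C; 5C ⊕ D4 = 88.
P[2]: D(K, EB) = F0; F0 ⊕ 57 = A7.
P[3]: D(K, 8A) = 8F; 8F ⊕ EB = 64.
P[4]: D(K, 26) = 2B; 2B ⊕ 8A = A1.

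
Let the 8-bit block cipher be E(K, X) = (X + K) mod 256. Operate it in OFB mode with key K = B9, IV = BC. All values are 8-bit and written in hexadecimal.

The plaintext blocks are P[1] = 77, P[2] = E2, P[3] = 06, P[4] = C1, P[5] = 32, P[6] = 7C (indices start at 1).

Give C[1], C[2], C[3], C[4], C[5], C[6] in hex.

OFB encryption: S_i = E(K, S_{i−1}) with S_{0} = IV; C_i = P_i ⊕ S_i.
C[1]: S = E(K, BC) = 75; 77 ⊕ 75 = 02.
C[2]: S = E(K, 75) = 2E; E2 ⊕ 2E = CC.
C[3]: S = E(K, 2E) = E7; 06 ⊕ E7 = E1.
C[4]: S = E(K, E7) = A0; C1 ⊕ A0 = 61.
C[5]: S = E(K, A0) = 59; 32 ⊕ 59 = 6B.
C[6]: S = E(K, 59) = 12; 7C ⊕ 12 = 6E.

C[1] = 02, C[2] = CC, C[3] = E1, C[4] = 61, C[5] = 6B, C[6] = 6E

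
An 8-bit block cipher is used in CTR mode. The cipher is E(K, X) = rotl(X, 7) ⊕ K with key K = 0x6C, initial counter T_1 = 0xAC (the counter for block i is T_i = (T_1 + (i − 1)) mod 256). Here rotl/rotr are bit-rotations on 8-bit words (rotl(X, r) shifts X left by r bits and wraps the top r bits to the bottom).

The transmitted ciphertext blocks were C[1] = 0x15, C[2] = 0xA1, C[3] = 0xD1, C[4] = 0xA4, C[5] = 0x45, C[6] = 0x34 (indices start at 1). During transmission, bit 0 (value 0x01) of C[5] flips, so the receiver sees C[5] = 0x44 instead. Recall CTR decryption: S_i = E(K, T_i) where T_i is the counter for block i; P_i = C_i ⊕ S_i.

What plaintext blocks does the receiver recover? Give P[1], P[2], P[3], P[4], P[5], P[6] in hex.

Only C[5] changed, to 0x44. In CTR, a change in C_i flips the same bit in P_i only; the keystream is unaffected. Decrypting the received ciphertext:
P[1]: T = 0xAC, S = E(K, T) = 0x3A; 0x15 ⊕ 0x3A = 0x2F.
P[2]: T = 0xAD, S = E(K, T) = 0xBA; 0xA1 ⊕ 0xBA = 0x1B.
P[3]: T = 0xAE, S = E(K, T) = 0x3B; 0xD1 ⊕ 0x3B = 0xEA.
P[4]: T = 0xAF, S = E(K, T) = 0xBB; 0xA4 ⊕ 0xBB = 0x1F.
P[5]: T = 0xB0, S = E(K, T) = 0x34; 0x44 ⊕ 0x34 = 0x70.
P[6]: T = 0xB1, S = E(K, T) = 0xB4; 0x34 ⊕ 0xB4 = 0x80.
Blocks that differ from the original plaintext: P[5].

P[1] = 0x2F, P[2] = 0x1B, P[3] = 0xEA, P[4] = 0x1F, P[5] = 0x70, P[6] = 0x80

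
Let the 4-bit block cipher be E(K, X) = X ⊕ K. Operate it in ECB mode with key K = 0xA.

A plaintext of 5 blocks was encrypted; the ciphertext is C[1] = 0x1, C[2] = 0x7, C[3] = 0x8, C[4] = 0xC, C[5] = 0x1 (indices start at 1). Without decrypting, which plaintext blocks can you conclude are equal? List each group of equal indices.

ECB encrypts each block independently with the same key, so equal ciphertext blocks imply equal plaintext blocks.
C[1] = C[5] = 0x1, so P[1] = P[5].

P[1] = P[5]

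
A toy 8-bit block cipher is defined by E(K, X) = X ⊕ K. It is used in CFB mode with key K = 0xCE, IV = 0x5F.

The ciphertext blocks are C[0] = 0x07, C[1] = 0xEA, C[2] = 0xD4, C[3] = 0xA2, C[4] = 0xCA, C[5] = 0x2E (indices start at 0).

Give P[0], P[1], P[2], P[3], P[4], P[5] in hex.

P[0] = 0x96, P[1] = 0x23, P[2] = 0xF0, P[3] = 0xB8, P[4] = 0xA6, P[5] = 0x2A

CFB decryption: P_i = C_i ⊕ E(K, C_{i−1}), with C_{−1} = IV.
P[0]: E(K, 0x5F) = 0x91; 0x07 ⊕ 0x91 = 0x96.
P[1]: E(K, 0x07) = 0xC9; 0xEA ⊕ 0xC9 = 0x23.
P[2]: E(K, 0xEA) = 0x24; 0xD4 ⊕ 0x24 = 0xF0.
P[3]: E(K, 0xD4) = 0x1A; 0xA2 ⊕ 0x1A = 0xB8.
P[4]: E(K, 0xA2) = 0x6C; 0xCA ⊕ 0x6C = 0xA6.
P[5]: E(K, 0xCA) = 0x04; 0x2E ⊕ 0x04 = 0x2A.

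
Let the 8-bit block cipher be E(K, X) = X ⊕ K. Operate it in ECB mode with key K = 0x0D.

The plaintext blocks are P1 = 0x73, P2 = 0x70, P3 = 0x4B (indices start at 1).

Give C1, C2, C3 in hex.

ECB encryption: C_i = E(K, P_i).
C1: E(K, 0x73) = 0x7E.
C2: E(K, 0x70) = 0x7D.
C3: E(K, 0x4B) = 0x46.

C1 = 0x7E, C2 = 0x7D, C3 = 0x46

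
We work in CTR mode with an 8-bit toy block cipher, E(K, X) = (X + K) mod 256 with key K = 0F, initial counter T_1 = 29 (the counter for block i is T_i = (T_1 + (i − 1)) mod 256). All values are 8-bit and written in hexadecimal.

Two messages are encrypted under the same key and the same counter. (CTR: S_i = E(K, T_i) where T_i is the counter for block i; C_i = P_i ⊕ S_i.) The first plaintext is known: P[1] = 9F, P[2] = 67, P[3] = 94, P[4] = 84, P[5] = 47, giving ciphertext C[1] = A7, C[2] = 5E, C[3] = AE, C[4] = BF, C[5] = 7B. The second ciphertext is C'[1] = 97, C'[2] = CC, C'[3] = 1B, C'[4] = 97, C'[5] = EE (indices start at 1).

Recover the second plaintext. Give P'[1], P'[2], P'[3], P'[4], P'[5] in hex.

In CTR with a reused counter, both messages share the same keystream S_i, so C_i ⊕ C'_i = P_i ⊕ P'_i and thus P'_i = P_i ⊕ C_i ⊕ C'_i.
P'[1]: 9F ⊕ A7 ⊕ 97 = AF.
P'[2]: 67 ⊕ 5E ⊕ CC = F5.
P'[3]: 94 ⊕ AE ⊕ 1B = 21.
P'[4]: 84 ⊕ BF ⊕ 97 = AC.
P'[5]: 47 ⊕ 7B ⊕ EE = D2.

P'[1] = AF, P'[2] = F5, P'[3] = 21, P'[4] = AC, P'[5] = D2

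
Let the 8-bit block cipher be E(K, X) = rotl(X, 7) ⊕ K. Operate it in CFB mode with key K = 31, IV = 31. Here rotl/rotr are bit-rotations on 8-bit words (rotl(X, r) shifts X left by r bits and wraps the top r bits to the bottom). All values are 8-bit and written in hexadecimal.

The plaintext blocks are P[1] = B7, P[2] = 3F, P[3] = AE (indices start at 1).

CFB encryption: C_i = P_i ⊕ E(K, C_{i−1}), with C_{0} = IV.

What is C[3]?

C[1]: E(K, 31) = A9; B7 ⊕ A9 = 1E.
C[2]: E(K, 1E) = 3E; 3F ⊕ 3E = 01.
C[3]: E(K, 01) = B1; AE ⊕ B1 = 1F.

C[3] = 1F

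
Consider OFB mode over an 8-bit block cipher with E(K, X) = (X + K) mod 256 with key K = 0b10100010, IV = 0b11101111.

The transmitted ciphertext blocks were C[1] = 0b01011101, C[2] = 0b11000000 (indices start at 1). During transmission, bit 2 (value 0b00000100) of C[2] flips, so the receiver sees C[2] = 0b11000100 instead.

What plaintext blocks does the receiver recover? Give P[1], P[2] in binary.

OFB decryption: S_i = E(K, S_{i−1}) with S_{0} = IV; P_i = C_i ⊕ S_i.
Only C[2] changed, to 0b11000100. In OFB, a change in C_i flips the same bit in P_i only; the keystream is unaffected. Decrypting the received ciphertext:
P[1]: S = E(K, 0b11101111) = 0b10010001; 0b01011101 ⊕ 0b10010001 = 0b11001100.
P[2]: S = E(K, 0b10010001) = 0b00110011; 0b11000100 ⊕ 0b00110011 = 0b11110111.
Blocks that differ from the original plaintext: P[2].

P[1] = 0b11001100, P[2] = 0b11110111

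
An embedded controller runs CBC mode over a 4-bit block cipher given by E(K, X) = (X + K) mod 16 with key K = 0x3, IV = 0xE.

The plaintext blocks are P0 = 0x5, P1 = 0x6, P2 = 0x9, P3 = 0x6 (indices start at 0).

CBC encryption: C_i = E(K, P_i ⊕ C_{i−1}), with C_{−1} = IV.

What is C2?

C0: P0 ⊕ 0xE = 0xB; E(K, 0xB) = 0xE.
C1: P1 ⊕ 0xE = 0x8; E(K, 0x8) = 0xB.
C2: P2 ⊕ 0xB = 0x2; E(K, 0x2) = 0x5.

C2 = 0x5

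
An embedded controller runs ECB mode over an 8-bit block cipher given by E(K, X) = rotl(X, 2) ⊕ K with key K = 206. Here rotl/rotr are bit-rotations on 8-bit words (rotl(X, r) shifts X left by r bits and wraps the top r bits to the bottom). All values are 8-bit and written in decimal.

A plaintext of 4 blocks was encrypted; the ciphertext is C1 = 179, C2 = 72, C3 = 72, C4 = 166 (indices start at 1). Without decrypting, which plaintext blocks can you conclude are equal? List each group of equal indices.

ECB encrypts each block independently with the same key, so equal ciphertext blocks imply equal plaintext blocks.
C2 = C3 = 72, so P2 = P3.

P2 = P3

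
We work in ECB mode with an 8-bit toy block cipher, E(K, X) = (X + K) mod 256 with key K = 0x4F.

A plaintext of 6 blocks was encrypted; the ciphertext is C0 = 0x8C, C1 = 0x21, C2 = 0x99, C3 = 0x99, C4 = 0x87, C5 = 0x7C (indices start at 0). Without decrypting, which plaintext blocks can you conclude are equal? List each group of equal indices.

P2 = P3

ECB encrypts each block independently with the same key, so equal ciphertext blocks imply equal plaintext blocks.
C2 = C3 = 0x99, so P2 = P3.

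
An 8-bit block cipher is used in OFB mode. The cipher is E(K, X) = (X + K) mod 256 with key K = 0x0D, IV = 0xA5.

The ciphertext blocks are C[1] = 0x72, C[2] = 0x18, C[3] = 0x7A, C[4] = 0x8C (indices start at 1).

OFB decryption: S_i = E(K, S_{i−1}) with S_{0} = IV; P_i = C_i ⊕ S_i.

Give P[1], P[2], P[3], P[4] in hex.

P[1]: S = E(K, 0xA5) = 0xB2; 0x72 ⊕ 0xB2 = 0xC0.
P[2]: S = E(K, 0xB2) = 0xBF; 0x18 ⊕ 0xBF = 0xA7.
P[3]: S = E(K, 0xBF) = 0xCC; 0x7A ⊕ 0xCC = 0xB6.
P[4]: S = E(K, 0xCC) = 0xD9; 0x8C ⊕ 0xD9 = 0x55.

P[1] = 0xC0, P[2] = 0xA7, P[3] = 0xB6, P[4] = 0x55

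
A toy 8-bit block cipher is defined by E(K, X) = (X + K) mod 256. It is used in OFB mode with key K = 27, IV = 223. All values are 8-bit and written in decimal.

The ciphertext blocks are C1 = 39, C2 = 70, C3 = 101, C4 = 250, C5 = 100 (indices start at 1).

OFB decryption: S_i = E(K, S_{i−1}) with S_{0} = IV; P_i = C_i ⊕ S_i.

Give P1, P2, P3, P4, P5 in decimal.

P1 = 221, P2 = 83, P3 = 85, P4 = 177, P5 = 2

P1: S = E(K, 223) = 250; 39 ⊕ 250 = 221.
P2: S = E(K, 250) = 21; 70 ⊕ 21 = 83.
P3: S = E(K, 21) = 48; 101 ⊕ 48 = 85.
P4: S = E(K, 48) = 75; 250 ⊕ 75 = 177.
P5: S = E(K, 75) = 102; 100 ⊕ 102 = 2.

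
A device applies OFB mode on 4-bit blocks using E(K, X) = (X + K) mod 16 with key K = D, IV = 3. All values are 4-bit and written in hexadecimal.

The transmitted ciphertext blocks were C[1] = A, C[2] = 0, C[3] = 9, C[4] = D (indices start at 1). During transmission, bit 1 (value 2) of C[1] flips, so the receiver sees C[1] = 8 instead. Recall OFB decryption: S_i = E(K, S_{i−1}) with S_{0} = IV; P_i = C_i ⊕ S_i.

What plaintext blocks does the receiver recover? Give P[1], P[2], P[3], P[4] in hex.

Only C[1] changed, to 8. In OFB, a change in C_i flips the same bit in P_i only; the keystream is unaffected. Decrypting the received ciphertext:
P[1]: S = E(K, 3) = 0; 8 ⊕ 0 = 8.
P[2]: S = E(K, 0) = D; 0 ⊕ D = D.
P[3]: S = E(K, D) = A; 9 ⊕ A = 3.
P[4]: S = E(K, A) = 7; D ⊕ 7 = A.
Blocks that differ from the original plaintext: P[1].

P[1] = 8, P[2] = D, P[3] = 3, P[4] = A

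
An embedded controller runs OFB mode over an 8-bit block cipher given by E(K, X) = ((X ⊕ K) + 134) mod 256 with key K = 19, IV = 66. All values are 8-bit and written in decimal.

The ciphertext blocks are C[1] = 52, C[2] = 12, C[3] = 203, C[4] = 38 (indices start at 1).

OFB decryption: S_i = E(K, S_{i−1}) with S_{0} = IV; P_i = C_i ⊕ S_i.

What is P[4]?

P[4] = 116

P[1]: S = E(K, 66) = 215; 52 ⊕ 215 = 227.
P[2]: S = E(K, 215) = 74; 12 ⊕ 74 = 70.
P[3]: S = E(K, 74) = 223; 203 ⊕ 223 = 20.
P[4]: S = E(K, 223) = 82; 38 ⊕ 82 = 116.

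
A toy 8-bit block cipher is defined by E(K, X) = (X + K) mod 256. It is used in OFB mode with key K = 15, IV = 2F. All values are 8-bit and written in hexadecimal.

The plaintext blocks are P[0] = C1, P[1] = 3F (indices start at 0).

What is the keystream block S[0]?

OFB encryption: S_i = E(K, S_{i−1}) with S_{−1} = IV; C_i = P_i ⊕ S_i.
C[0]: S = E(K, 2F) = 44; C1 ⊕ 44 = 85.
So S[0] = 44.

44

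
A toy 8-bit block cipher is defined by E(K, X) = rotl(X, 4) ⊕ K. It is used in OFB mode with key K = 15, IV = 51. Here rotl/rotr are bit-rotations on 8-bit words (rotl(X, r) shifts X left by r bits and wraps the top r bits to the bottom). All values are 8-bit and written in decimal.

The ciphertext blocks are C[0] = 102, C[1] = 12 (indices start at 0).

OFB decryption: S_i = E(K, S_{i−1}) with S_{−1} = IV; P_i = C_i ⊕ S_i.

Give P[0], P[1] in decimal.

P[0]: S = E(K, 51) = 60; 102 ⊕ 60 = 90.
P[1]: S = E(K, 60) = 204; 12 ⊕ 204 = 192.

P[0] = 90, P[1] = 192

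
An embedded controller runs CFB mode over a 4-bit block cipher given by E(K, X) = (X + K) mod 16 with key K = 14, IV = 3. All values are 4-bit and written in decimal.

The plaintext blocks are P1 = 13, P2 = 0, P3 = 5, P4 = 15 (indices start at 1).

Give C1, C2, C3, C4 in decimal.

CFB encryption: C_i = P_i ⊕ E(K, C_{i−1}), with C_{0} = IV.
C1: E(K, 3) = 1; 13 ⊕ 1 = 12.
C2: E(K, 12) = 10; 0 ⊕ 10 = 10.
C3: E(K, 10) = 8; 5 ⊕ 8 = 13.
C4: E(K, 13) = 11; 15 ⊕ 11 = 4.

C1 = 12, C2 = 10, C3 = 13, C4 = 4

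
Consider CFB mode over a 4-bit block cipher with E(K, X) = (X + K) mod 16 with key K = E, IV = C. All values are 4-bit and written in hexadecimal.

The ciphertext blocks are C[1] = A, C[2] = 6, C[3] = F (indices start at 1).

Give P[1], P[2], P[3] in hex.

CFB decryption: P_i = C_i ⊕ E(K, C_{i−1}), with C_{0} = IV.
P[1]: E(K, C) = A; A ⊕ A = 0.
P[2]: E(K, A) = 8; 6 ⊕ 8 = E.
P[3]: E(K, 6) = 4; F ⊕ 4 = B.

P[1] = 0, P[2] = E, P[3] = B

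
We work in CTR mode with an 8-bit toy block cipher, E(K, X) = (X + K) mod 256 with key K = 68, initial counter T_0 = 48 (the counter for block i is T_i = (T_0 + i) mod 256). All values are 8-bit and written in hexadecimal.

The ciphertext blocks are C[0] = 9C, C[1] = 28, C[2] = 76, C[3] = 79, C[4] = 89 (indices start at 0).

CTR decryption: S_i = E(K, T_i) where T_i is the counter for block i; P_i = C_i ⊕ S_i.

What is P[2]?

P[2]: T = 4A, S = E(K, T) = B2; 76 ⊕ B2 = C4.

P[2] = C4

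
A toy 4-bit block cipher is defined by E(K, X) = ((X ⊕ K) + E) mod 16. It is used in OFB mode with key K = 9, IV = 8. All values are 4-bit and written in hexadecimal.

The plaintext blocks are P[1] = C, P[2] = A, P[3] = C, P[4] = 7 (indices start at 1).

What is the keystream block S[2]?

OFB encryption: S_i = E(K, S_{i−1}) with S_{0} = IV; C_i = P_i ⊕ S_i.
C[1]: S = E(K, 8) = F; C ⊕ F = 3.
C[2]: S = E(K, F) = 4; A ⊕ 4 = E.
So S[2] = 4.

4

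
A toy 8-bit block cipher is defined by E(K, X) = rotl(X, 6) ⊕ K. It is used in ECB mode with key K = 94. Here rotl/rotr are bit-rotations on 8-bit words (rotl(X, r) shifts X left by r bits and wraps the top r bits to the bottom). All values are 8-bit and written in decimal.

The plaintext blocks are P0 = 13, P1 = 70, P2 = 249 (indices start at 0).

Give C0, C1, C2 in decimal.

C0 = 29, C1 = 207, C2 = 32

ECB encryption: C_i = E(K, P_i).
C0: E(K, 13) = 29.
C1: E(K, 70) = 207.
C2: E(K, 249) = 32.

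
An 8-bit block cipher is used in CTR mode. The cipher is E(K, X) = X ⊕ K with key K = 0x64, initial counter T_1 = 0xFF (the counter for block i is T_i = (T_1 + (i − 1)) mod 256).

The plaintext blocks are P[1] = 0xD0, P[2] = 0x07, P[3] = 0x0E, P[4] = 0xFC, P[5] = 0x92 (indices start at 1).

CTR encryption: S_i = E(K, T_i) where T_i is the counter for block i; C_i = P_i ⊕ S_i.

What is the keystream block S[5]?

0x67

C[1]: T = 0xFF, S = E(K, T) = 0x9B; 0xD0 ⊕ 0x9B = 0x4B.
C[2]: T = 0x00, S = E(K, T) = 0x64; 0x07 ⊕ 0x64 = 0x63.
C[3]: T = 0x01, S = E(K, T) = 0x65; 0x0E ⊕ 0x65 = 0x6B.
C[4]: T = 0x02, S = E(K, T) = 0x66; 0xFC ⊕ 0x66 = 0x9A.
C[5]: T = 0x03, S = E(K, T) = 0x67; 0x92 ⊕ 0x67 = 0xF5.
So S[5] = 0x67.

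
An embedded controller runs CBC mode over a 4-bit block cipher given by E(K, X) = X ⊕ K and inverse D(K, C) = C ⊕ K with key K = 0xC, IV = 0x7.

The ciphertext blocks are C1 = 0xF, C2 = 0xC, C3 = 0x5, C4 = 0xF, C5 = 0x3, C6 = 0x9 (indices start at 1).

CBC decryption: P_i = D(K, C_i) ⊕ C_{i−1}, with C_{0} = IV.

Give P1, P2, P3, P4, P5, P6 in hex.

P1 = 0x4, P2 = 0xF, P3 = 0x5, P4 = 0x6, P5 = 0x0, P6 = 0x6

P1: D(K, 0xF) = 0x3; 0x3 ⊕ 0x7 = 0x4.
P2: D(K, 0xC) = 0x0; 0x0 ⊕ 0xF = 0xF.
P3: D(K, 0x5) = 0x9; 0x9 ⊕ 0xC = 0x5.
P4: D(K, 0xF) = 0x3; 0x3 ⊕ 0x5 = 0x6.
P5: D(K, 0x3) = 0xF; 0xF ⊕ 0xF = 0x0.
P6: D(K, 0x9) = 0x5; 0x5 ⊕ 0x3 = 0x6.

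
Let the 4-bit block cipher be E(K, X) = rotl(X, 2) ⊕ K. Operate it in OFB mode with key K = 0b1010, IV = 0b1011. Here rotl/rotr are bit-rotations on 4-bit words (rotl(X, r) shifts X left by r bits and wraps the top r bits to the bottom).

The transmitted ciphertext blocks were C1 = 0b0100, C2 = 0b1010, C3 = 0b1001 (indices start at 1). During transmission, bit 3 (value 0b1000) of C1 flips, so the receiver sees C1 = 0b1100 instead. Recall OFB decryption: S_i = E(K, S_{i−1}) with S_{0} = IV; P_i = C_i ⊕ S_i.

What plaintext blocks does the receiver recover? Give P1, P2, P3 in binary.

Only C1 changed, to 0b1100. In OFB, a change in C_i flips the same bit in P_i only; the keystream is unaffected. Decrypting the received ciphertext:
P1: S = E(K, 0b1011) = 0b0100; 0b1100 ⊕ 0b0100 = 0b1000.
P2: S = E(K, 0b0100) = 0b1011; 0b1010 ⊕ 0b1011 = 0b0001.
P3: S = E(K, 0b1011) = 0b0100; 0b1001 ⊕ 0b0100 = 0b1101.
Blocks that differ from the original plaintext: P1.

P1 = 0b1000, P2 = 0b0001, P3 = 0b1101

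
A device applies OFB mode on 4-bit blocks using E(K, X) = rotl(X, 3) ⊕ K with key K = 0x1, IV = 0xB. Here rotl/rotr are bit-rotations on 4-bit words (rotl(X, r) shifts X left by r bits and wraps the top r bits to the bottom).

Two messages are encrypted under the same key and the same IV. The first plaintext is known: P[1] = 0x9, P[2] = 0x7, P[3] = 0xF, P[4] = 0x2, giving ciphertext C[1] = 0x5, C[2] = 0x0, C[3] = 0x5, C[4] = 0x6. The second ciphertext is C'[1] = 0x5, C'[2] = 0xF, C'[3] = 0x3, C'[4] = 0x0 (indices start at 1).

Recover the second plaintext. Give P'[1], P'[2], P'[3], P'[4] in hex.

P'[1] = 0x9, P'[2] = 0x8, P'[3] = 0x9, P'[4] = 0x4

In OFB with a reused IV, both messages share the same keystream S_i, so C_i ⊕ C'_i = P_i ⊕ P'_i and thus P'_i = P_i ⊕ C_i ⊕ C'_i.
P'[1]: 0x9 ⊕ 0x5 ⊕ 0x5 = 0x9.
P'[2]: 0x7 ⊕ 0x0 ⊕ 0xF = 0x8.
P'[3]: 0xF ⊕ 0x5 ⊕ 0x3 = 0x9.
P'[4]: 0x2 ⊕ 0x6 ⊕ 0x0 = 0x4.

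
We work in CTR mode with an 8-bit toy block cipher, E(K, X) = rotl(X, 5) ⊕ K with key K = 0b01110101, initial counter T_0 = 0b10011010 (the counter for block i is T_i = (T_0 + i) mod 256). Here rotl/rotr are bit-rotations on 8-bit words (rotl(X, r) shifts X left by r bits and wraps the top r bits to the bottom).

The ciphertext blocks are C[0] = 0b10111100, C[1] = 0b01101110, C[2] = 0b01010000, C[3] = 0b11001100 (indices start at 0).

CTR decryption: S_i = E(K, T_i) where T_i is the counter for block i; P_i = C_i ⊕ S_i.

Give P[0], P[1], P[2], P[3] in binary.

P[0] = 0b10011010, P[1] = 0b01101000, P[2] = 0b10110110, P[3] = 0b00001010

P[0]: T = 0b10011010, S = E(K, T) = 0b00100110; 0b10111100 ⊕ 0b00100110 = 0b10011010.
P[1]: T = 0b10011011, S = E(K, T) = 0b00000110; 0b01101110 ⊕ 0b00000110 = 0b01101000.
P[2]: T = 0b10011100, S = E(K, T) = 0b11100110; 0b01010000 ⊕ 0b11100110 = 0b10110110.
P[3]: T = 0b10011101, S = E(K, T) = 0b11000110; 0b11001100 ⊕ 0b11000110 = 0b00001010.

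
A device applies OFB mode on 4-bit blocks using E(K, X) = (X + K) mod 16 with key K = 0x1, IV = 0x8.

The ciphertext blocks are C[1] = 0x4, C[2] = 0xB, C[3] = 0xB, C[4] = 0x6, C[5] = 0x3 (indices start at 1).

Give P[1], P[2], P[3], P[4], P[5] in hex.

OFB decryption: S_i = E(K, S_{i−1}) with S_{0} = IV; P_i = C_i ⊕ S_i.
P[1]: S = E(K, 0x8) = 0x9; 0x4 ⊕ 0x9 = 0xD.
P[2]: S = E(K, 0x9) = 0xA; 0xB ⊕ 0xA = 0x1.
P[3]: S = E(K, 0xA) = 0xB; 0xB ⊕ 0xB = 0x0.
P[4]: S = E(K, 0xB) = 0xC; 0x6 ⊕ 0xC = 0xA.
P[5]: S = E(K, 0xC) = 0xD; 0x3 ⊕ 0xD = 0xE.

P[1] = 0xD, P[2] = 0x1, P[3] = 0x0, P[4] = 0xA, P[5] = 0xE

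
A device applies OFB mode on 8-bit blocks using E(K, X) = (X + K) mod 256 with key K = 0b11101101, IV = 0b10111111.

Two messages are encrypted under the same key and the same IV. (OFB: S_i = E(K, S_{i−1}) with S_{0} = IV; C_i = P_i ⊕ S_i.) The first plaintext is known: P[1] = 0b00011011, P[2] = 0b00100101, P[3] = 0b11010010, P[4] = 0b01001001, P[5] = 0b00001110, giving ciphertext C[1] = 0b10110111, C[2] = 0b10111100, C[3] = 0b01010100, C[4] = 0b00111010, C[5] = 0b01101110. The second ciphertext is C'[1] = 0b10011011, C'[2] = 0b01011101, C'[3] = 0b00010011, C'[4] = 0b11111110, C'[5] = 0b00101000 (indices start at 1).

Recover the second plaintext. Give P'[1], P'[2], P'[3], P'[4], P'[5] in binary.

P'[1] = 0b00110111, P'[2] = 0b11000100, P'[3] = 0b10010101, P'[4] = 0b10001101, P'[5] = 0b01001000

In OFB with a reused IV, both messages share the same keystream S_i, so C_i ⊕ C'_i = P_i ⊕ P'_i and thus P'_i = P_i ⊕ C_i ⊕ C'_i.
P'[1]: 0b00011011 ⊕ 0b10110111 ⊕ 0b10011011 = 0b00110111.
P'[2]: 0b00100101 ⊕ 0b10111100 ⊕ 0b01011101 = 0b11000100.
P'[3]: 0b11010010 ⊕ 0b01010100 ⊕ 0b00010011 = 0b10010101.
P'[4]: 0b01001001 ⊕ 0b00111010 ⊕ 0b11111110 = 0b10001101.
P'[5]: 0b00001110 ⊕ 0b01101110 ⊕ 0b00101000 = 0b01001000.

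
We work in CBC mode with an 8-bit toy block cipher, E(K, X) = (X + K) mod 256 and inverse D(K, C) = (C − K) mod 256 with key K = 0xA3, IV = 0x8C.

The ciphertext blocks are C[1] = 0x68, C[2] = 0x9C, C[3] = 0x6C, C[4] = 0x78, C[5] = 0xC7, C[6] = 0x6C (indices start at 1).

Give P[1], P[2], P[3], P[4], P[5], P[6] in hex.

CBC decryption: P_i = D(K, C_i) ⊕ C_{i−1}, with C_{0} = IV.
P[1]: D(K, 0x68) = 0xC5; 0xC5 ⊕ 0x8C = 0x49.
P[2]: D(K, 0x9C) = 0xF9; 0xF9 ⊕ 0x68 = 0x91.
P[3]: D(K, 0x6C) = 0xC9; 0xC9 ⊕ 0x9C = 0x55.
P[4]: D(K, 0x78) = 0xD5; 0xD5 ⊕ 0x6C = 0xB9.
P[5]: D(K, 0xC7) = 0x24; 0x24 ⊕ 0x78 = 0x5C.
P[6]: D(K, 0x6C) = 0xC9; 0xC9 ⊕ 0xC7 = 0x0E.

P[1] = 0x49, P[2] = 0x91, P[3] = 0x55, P[4] = 0xB9, P[5] = 0x5C, P[6] = 0x0E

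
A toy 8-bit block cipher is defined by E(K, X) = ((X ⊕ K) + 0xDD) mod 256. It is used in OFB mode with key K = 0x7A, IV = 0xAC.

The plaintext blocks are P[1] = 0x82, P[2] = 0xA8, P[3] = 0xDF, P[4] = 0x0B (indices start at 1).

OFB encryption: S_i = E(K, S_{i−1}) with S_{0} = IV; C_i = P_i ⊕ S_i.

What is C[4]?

C[4] = 0xAB

C[1]: S = E(K, 0xAC) = 0xB3; 0x82 ⊕ 0xB3 = 0x31.
C[2]: S = E(K, 0xB3) = 0xA6; 0xA8 ⊕ 0xA6 = 0x0E.
C[3]: S = E(K, 0xA6) = 0xB9; 0xDF ⊕ 0xB9 = 0x66.
C[4]: S = E(K, 0xB9) = 0xA0; 0x0B ⊕ 0xA0 = 0xAB.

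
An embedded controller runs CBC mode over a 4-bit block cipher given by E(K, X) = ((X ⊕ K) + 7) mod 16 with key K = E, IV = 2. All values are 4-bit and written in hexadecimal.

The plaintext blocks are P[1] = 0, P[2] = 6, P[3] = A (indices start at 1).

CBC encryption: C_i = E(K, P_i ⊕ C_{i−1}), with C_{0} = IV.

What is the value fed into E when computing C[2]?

C[1]: P[1] ⊕ 2 = 2; E(K, 2) = 3.
C[2]: P[2] ⊕ 3 = 5; E(K, 5) = 2.
So the input to E for block [2] is 5.

5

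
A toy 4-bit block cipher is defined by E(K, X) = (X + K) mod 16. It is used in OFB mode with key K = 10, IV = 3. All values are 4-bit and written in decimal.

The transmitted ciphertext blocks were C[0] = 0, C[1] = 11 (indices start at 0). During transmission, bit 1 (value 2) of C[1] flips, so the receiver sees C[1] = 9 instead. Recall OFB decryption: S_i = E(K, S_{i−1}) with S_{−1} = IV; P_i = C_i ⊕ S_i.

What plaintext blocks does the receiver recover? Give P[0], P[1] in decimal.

P[0] = 13, P[1] = 14

Only C[1] changed, to 9. In OFB, a change in C_i flips the same bit in P_i only; the keystream is unaffected. Decrypting the received ciphertext:
P[0]: S = E(K, 3) = 13; 0 ⊕ 13 = 13.
P[1]: S = E(K, 13) = 7; 9 ⊕ 7 = 14.
Blocks that differ from the original plaintext: P[1].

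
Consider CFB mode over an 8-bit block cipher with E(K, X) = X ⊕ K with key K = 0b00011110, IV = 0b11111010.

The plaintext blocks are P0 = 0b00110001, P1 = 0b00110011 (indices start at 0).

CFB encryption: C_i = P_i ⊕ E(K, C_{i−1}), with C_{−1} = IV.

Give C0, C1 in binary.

C0: E(K, 0b11111010) = 0b11100100; 0b00110001 ⊕ 0b11100100 = 0b11010101.
C1: E(K, 0b11010101) = 0b11001011; 0b00110011 ⊕ 0b11001011 = 0b11111000.

C0 = 0b11010101, C1 = 0b11111000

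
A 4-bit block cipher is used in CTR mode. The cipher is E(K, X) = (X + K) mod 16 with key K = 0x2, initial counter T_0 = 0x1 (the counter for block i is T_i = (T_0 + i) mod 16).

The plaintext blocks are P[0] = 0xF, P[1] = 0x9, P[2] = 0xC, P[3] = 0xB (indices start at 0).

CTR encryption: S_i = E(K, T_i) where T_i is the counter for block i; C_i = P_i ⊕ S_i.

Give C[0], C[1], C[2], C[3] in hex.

C[0] = 0xC, C[1] = 0xD, C[2] = 0x9, C[3] = 0xD

C[0]: T = 0x1, S = E(K, T) = 0x3; 0xF ⊕ 0x3 = 0xC.
C[1]: T = 0x2, S = E(K, T) = 0x4; 0x9 ⊕ 0x4 = 0xD.
C[2]: T = 0x3, S = E(K, T) = 0x5; 0xC ⊕ 0x5 = 0x9.
C[3]: T = 0x4, S = E(K, T) = 0x6; 0xB ⊕ 0x6 = 0xD.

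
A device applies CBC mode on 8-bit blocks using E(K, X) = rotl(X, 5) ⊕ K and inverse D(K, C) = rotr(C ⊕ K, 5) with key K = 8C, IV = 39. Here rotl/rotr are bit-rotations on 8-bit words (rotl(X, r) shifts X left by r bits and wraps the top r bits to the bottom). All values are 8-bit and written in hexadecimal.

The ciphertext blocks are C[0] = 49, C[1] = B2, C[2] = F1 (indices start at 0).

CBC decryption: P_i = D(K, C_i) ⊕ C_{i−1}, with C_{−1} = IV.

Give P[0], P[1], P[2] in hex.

P[0] = 17, P[1] = B8, P[2] = 59

P[0]: D(K, 49) = 2E; 2E ⊕ 39 = 17.
P[1]: D(K, B2) = F1; F1 ⊕ 49 = B8.
P[2]: D(K, F1) = EB; EB ⊕ B2 = 59.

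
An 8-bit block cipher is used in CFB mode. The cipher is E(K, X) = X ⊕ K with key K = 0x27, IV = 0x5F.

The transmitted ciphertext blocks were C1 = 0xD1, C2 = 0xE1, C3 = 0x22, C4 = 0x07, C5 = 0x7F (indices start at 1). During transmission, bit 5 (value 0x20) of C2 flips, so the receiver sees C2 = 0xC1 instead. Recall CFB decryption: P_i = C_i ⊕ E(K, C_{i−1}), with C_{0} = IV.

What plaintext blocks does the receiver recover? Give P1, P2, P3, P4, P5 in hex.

P1 = 0xA9, P2 = 0x37, P3 = 0xC4, P4 = 0x02, P5 = 0x5F

Only C2 changed, to 0xC1. In CFB, a change in C_i flips the same bit in P_i and garbles P_{i+1}. Decrypting the received ciphertext:
P1: E(K, 0x5F) = 0x78; 0xD1 ⊕ 0x78 = 0xA9.
P2: E(K, 0xD1) = 0xF6; 0xC1 ⊕ 0xF6 = 0x37.
P3: E(K, 0xC1) = 0xE6; 0x22 ⊕ 0xE6 = 0xC4.
P4: E(K, 0x22) = 0x05; 0x07 ⊕ 0x05 = 0x02.
P5: E(K, 0x07) = 0x20; 0x7F ⊕ 0x20 = 0x5F.
Blocks that differ from the original plaintext: P2, P3.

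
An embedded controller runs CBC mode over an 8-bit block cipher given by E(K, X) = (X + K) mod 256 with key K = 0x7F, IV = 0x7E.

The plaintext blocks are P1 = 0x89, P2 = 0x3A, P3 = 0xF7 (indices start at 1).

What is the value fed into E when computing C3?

CBC encryption: C_i = E(K, P_i ⊕ C_{i−1}), with C_{0} = IV.
C1: P1 ⊕ 0x7E = 0xF7; E(K, 0xF7) = 0x76.
C2: P2 ⊕ 0x76 = 0x4C; E(K, 0x4C) = 0xCB.
C3: P3 ⊕ 0xCB = 0x3C; E(K, 0x3C) = 0xBB.
So the input to E for block 3 is 0x3C.

0x3C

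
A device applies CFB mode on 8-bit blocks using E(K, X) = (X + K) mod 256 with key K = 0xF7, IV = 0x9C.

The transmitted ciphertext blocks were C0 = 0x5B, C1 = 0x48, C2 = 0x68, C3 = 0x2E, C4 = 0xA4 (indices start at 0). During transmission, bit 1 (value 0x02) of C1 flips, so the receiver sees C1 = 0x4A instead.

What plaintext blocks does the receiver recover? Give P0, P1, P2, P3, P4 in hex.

P0 = 0xC8, P1 = 0x18, P2 = 0x29, P3 = 0x71, P4 = 0x81

CFB decryption: P_i = C_i ⊕ E(K, C_{i−1}), with C_{−1} = IV.
Only C1 changed, to 0x4A. In CFB, a change in C_i flips the same bit in P_i and garbles P_{i+1}. Decrypting the received ciphertext:
P0: E(K, 0x9C) = 0x93; 0x5B ⊕ 0x93 = 0xC8.
P1: E(K, 0x5B) = 0x52; 0x4A ⊕ 0x52 = 0x18.
P2: E(K, 0x4A) = 0x41; 0x68 ⊕ 0x41 = 0x29.
P3: E(K, 0x68) = 0x5F; 0x2E ⊕ 0x5F = 0x71.
P4: E(K, 0x2E) = 0x25; 0xA4 ⊕ 0x25 = 0x81.
Blocks that differ from the original plaintext: P1, P2.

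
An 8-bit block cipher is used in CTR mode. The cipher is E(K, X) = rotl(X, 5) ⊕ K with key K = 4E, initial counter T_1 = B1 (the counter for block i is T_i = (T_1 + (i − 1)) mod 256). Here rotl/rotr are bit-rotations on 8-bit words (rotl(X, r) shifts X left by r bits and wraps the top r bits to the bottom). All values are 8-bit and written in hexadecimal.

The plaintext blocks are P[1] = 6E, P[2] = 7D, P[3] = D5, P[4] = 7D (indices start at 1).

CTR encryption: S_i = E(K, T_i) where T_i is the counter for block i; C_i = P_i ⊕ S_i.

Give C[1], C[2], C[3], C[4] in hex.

C[1]: T = B1, S = E(K, T) = 78; 6E ⊕ 78 = 16.
C[2]: T = B2, S = E(K, T) = 18; 7D ⊕ 18 = 65.
C[3]: T = B3, S = E(K, T) = 38; D5 ⊕ 38 = ED.
C[4]: T = B4, S = E(K, T) = D8; 7D ⊕ D8 = A5.

C[1] = 16, C[2] = 65, C[3] = ED, C[4] = A5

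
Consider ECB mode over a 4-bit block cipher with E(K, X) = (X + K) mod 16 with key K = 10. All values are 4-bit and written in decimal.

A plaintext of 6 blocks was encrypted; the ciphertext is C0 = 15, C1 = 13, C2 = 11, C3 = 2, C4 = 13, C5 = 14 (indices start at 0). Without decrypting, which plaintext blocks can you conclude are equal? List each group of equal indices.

P1 = P4

ECB encrypts each block independently with the same key, so equal ciphertext blocks imply equal plaintext blocks.
C1 = C4 = 13, so P1 = P4.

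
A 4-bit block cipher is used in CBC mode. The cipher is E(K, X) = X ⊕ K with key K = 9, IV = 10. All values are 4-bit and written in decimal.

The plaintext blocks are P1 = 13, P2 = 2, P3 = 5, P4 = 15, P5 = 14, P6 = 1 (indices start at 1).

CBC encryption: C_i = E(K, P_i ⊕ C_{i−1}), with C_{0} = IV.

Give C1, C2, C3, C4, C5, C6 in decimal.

C1: P1 ⊕ 10 = 7; E(K, 7) = 14.
C2: P2 ⊕ 14 = 12; E(K, 12) = 5.
C3: P3 ⊕ 5 = 0; E(K, 0) = 9.
C4: P4 ⊕ 9 = 6; E(K, 6) = 15.
C5: P5 ⊕ 15 = 1; E(K, 1) = 8.
C6: P6 ⊕ 8 = 9; E(K, 9) = 0.

C1 = 14, C2 = 5, C3 = 9, C4 = 15, C5 = 8, C6 = 0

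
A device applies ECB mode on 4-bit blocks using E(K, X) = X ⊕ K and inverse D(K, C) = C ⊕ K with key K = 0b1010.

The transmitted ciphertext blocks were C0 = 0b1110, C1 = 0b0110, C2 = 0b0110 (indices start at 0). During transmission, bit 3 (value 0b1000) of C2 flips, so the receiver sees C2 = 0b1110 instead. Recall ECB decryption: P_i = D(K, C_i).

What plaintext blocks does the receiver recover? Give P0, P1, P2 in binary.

Only C2 changed, to 0b1110. In ECB, a change in C_i affects only P_i. Decrypting the received ciphertext:
P0: D(K, 0b1110) = 0b0100.
P1: D(K, 0b0110) = 0b1100.
P2: D(K, 0b1110) = 0b0100.
Blocks that differ from the original plaintext: P2.

P0 = 0b0100, P1 = 0b1100, P2 = 0b0100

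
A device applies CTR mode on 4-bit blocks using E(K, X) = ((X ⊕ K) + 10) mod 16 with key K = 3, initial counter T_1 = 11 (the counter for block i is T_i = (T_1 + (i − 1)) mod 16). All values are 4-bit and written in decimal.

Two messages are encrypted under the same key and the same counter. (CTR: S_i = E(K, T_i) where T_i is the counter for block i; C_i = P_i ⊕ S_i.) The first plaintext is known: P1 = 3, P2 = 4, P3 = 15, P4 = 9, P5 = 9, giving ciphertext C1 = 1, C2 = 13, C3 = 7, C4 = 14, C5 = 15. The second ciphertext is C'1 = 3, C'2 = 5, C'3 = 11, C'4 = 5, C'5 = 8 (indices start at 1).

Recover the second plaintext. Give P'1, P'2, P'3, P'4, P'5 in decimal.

In CTR with a reused counter, both messages share the same keystream S_i, so C_i ⊕ C'_i = P_i ⊕ P'_i and thus P'_i = P_i ⊕ C_i ⊕ C'_i.
P'1: 3 ⊕ 1 ⊕ 3 = 1.
P'2: 4 ⊕ 13 ⊕ 5 = 12.
P'3: 15 ⊕ 7 ⊕ 11 = 3.
P'4: 9 ⊕ 14 ⊕ 5 = 2.
P'5: 9 ⊕ 15 ⊕ 8 = 14.

P'1 = 1, P'2 = 12, P'3 = 3, P'4 = 2, P'5 = 14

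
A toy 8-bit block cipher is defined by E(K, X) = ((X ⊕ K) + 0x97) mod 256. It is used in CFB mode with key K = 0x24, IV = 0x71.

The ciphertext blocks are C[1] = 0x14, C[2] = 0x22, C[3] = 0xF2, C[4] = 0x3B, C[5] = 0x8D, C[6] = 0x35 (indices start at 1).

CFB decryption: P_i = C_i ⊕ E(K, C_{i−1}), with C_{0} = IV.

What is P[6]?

P[6] = 0x75

P[6]: E(K, 0x8D) = 0x40; 0x35 ⊕ 0x40 = 0x75.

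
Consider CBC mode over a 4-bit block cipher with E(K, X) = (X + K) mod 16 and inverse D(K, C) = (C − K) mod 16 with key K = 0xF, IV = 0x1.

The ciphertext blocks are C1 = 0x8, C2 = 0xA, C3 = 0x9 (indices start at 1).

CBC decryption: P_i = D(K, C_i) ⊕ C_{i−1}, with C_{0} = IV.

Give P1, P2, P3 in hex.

P1 = 0x8, P2 = 0x3, P3 = 0x0

P1: D(K, 0x8) = 0x9; 0x9 ⊕ 0x1 = 0x8.
P2: D(K, 0xA) = 0xB; 0xB ⊕ 0x8 = 0x3.
P3: D(K, 0x9) = 0xA; 0xA ⊕ 0xA = 0x0.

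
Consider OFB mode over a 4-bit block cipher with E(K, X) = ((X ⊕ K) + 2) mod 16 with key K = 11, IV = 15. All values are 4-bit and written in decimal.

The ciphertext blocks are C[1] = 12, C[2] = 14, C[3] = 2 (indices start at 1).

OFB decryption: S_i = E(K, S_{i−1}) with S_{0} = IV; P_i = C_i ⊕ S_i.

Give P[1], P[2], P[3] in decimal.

P[1] = 10, P[2] = 1, P[3] = 4

P[1]: S = E(K, 15) = 6; 12 ⊕ 6 = 10.
P[2]: S = E(K, 6) = 15; 14 ⊕ 15 = 1.
P[3]: S = E(K, 15) = 6; 2 ⊕ 6 = 4.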